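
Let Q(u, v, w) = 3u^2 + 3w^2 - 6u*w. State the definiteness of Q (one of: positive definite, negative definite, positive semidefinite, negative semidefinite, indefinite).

positive semidefinite

The associated matrix is A = [[3, 0, -3], [0, 0, 0], [-3, 0, 3]].
Symmetric row and column elimination reduces A to a congruent diagonal form with pivots 3, 0, 0.
Counting signs: 1 positive, 2 zero.
Hence Q is positive semidefinite.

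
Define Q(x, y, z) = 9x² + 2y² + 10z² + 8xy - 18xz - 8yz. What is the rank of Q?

The associated matrix is A = [[9, 4, -9], [4, 2, -4], [-9, -4, 10]].
Congruent diagonalization of A (simultaneous row and column reduction) yields pivots 9, 2/9, 1.
So there are 3 positive pivots.
The rank is the number of nonzero pivots: 3.

3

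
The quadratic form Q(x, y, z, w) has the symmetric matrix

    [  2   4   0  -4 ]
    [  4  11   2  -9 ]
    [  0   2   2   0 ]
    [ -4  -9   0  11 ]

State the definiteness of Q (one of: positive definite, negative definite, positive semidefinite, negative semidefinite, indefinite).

Leading principal minors: Δ_1 = 2, Δ_2 = 6, Δ_3 = 4, Δ_4 = 8.
All leading principal minors are positive, so by Sylvester's criterion Q is positive definite.

positive definite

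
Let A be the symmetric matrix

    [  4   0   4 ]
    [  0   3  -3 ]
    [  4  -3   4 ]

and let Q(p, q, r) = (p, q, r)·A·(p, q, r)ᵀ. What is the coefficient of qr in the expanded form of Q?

-6

The coefficient of qr is A[2,3] + A[3,2] = 2·(-3) = -6.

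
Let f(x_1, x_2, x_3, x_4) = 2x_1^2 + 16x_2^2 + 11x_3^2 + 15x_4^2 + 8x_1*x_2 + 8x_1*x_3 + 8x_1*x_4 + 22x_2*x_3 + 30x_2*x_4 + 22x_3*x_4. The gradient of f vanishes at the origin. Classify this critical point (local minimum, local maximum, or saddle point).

local minimum

The Hessian at the origin is H = [[4, 8, 8, 8], [8, 32, 22, 30], [8, 22, 22, 22], [8, 30, 22, 30]].
Applying the same elementary operations to the rows and columns of H produces a congruent diagonal matrix with entries 4, 16, 15/4, 8/5.
Counting signs: 4 positive.
H is positive definite, so the origin is a strict local minimum.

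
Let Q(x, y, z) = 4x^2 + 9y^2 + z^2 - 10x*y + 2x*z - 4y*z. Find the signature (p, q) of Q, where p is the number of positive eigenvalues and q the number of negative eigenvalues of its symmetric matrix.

The symmetric matrix is A = [[4, -5, 1], [-5, 9, -2], [1, -2, 1]].
Applying the same elementary operations to the rows and columns of A produces a congruent diagonal matrix with entries 4, 11/4, 6/11.
That gives 3 positive pivots.

(3, 0)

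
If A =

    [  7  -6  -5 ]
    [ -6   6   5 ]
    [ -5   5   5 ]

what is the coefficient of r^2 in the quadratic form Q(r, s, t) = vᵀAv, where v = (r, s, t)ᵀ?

7

The coefficient of r^2 is the diagonal entry A[1,1] = 7.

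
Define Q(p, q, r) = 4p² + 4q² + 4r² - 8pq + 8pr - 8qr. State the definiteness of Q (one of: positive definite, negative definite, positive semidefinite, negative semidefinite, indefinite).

positive semidefinite

The associated matrix is A = [[4, -4, 4], [-4, 4, -4], [4, -4, 4]].
Symmetric row and column elimination reduces A to a congruent diagonal form with pivots 4, 0, 0.
So there are 1 positive, 2 zero pivots.
Hence Q is positive semidefinite.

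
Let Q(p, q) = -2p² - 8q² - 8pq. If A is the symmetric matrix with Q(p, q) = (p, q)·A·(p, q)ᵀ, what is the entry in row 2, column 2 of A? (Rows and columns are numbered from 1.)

The coefficient of q² in Q is -8, and that is exactly A[2,2].

-8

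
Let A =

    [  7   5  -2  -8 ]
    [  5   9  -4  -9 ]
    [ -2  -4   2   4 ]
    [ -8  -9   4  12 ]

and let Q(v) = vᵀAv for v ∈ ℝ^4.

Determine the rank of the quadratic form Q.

Applying the same elementary operations to the rows and columns of A produces a congruent diagonal matrix with entries 7, 38/7, 4/19, 3/4.
That gives 4 positive pivots.
The rank is the number of nonzero pivots: 4.

4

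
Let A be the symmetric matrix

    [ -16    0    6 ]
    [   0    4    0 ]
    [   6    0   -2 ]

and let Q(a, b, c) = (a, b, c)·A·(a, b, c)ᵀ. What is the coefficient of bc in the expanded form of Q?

0

The coefficient of bc is A[2,3] + A[3,2] = 2·0 = 0.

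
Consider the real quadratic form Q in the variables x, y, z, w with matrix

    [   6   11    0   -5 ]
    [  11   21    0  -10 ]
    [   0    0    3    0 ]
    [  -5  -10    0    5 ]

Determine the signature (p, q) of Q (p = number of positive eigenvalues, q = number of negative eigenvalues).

(3, 0)

Congruent diagonalization of A (simultaneous row and column reduction) yields pivots 6, 5/6, 3, 0.
So there are 3 positive, 1 zero pivots.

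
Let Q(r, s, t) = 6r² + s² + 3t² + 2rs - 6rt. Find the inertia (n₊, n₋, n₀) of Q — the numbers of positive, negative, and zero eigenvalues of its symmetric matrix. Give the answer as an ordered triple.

Write A = [[6, 1, -3], [1, 1, 0], [-3, 0, 3]].
Symmetric row and column elimination reduces A to a congruent diagonal form with pivots 6, 5/6, 6/5.
So there are 3 positive pivots.

(3, 0, 0)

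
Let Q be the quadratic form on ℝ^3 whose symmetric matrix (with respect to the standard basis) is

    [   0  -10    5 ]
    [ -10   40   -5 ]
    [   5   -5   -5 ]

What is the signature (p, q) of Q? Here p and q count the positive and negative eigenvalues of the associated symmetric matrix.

(1, 1)

By Sylvester's law of inertia any congruent diagonalization of A has 1 positive, 1 negative and 1 zero entries.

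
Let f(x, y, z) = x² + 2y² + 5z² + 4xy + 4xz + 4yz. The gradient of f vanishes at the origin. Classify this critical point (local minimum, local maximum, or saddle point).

The Hessian at the origin is H = [[2, 4, 4], [4, 4, 4], [4, 4, 10]].
Symmetric row and column elimination reduces H to a congruent diagonal form with pivots 2, -4, 6.
So there are 2 positive, 1 negative pivots.
H is indefinite, so the origin is a saddle point.

saddle point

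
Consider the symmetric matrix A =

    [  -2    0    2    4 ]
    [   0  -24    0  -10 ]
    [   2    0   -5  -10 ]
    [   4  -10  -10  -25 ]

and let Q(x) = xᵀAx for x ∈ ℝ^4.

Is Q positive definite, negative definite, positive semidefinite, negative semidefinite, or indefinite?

Leading principal minors: Δ_1 = -2, Δ_2 = 48, Δ_3 = -144, Δ_4 = 120.
The signs alternate starting with Δ_1 < 0, so by Sylvester's criterion Q is negative definite.

negative definite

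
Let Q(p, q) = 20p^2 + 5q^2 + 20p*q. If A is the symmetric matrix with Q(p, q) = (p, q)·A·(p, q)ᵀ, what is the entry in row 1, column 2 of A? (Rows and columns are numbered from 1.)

10

The coefficient of p·q in Q is 20. For a symmetric A this equals A[1,2] + A[2,1] = 2·A[1,2].
So A[1,2] = 20/2 = 10.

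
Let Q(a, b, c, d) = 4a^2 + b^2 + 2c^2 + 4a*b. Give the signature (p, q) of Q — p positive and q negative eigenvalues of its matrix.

The associated matrix is A = [[4, 2, 0, 0], [2, 1, 0, 0], [0, 0, 2, 0], [0, 0, 0, 0]].
Congruent diagonalization of A (simultaneous row and column reduction) yields pivots 4, 0, 2, 0.
So there are 2 positive, 2 zero pivots.

(2, 0)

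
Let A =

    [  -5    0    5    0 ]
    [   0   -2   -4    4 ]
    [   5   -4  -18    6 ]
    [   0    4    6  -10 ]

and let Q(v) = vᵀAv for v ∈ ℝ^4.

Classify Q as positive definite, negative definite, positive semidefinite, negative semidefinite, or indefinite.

Leading principal minors: Δ_1 = -5, Δ_2 = 10, Δ_3 = -50, Δ_4 = 60.
The signs alternate starting with Δ_1 < 0, so by Sylvester's criterion Q is negative definite.

negative definite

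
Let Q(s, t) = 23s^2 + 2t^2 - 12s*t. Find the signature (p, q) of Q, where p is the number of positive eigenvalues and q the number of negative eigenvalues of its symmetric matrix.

The symmetric matrix is A = [[23, -6], [-6, 2]].
Row-reducing A symmetrically gives the diagonal entries 23, 10/23.
Counting signs: 2 positive.

(2, 0)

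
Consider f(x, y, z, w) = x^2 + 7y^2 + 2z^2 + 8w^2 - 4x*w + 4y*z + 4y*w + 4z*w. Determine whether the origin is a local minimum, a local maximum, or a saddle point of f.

local minimum

The Hessian at the origin is H = [[2, 0, 0, -4], [0, 14, 4, 4], [0, 4, 4, 4], [-4, 4, 4, 16]].
Symmetric row and column elimination reduces H to a congruent diagonal form with pivots 2, 14, 20/7, 4.
Counting signs: 4 positive.
H is positive definite, so the origin is a strict local minimum.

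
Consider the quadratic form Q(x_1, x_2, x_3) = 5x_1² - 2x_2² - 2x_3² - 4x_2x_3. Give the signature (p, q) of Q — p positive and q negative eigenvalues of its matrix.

The associated matrix is A = [[5, 0, 0], [0, -2, -2], [0, -2, -2]].
Applying the same elementary operations to the rows and columns of A produces a congruent diagonal matrix with entries 5, -2, 0.
That gives 1 positive, 1 negative, 1 zero pivots.

(1, 1)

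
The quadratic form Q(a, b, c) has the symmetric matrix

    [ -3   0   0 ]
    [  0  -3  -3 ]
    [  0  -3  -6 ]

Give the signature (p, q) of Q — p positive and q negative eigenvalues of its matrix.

Congruent diagonalization of A (simultaneous row and column reduction) yields pivots -3, -3, -3.
That gives 3 negative pivots.

(0, 3)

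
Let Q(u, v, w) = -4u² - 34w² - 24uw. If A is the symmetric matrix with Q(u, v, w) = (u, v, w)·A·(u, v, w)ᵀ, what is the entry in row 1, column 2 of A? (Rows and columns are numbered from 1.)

0

The coefficient of u·v in Q is 0. For a symmetric A this equals A[1,2] + A[2,1] = 2·A[1,2].
So A[1,2] = 0/2 = 0.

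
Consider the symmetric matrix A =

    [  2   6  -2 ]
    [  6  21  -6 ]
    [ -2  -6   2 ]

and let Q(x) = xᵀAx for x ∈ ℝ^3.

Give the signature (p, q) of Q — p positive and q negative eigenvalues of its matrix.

(2, 0)

Row-reducing A symmetrically gives the diagonal entries 2, 3, 0.
Counting signs: 2 positive, 1 zero.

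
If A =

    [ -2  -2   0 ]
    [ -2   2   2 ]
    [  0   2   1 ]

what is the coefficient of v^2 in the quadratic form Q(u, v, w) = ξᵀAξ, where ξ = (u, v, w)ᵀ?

The coefficient of v^2 is the diagonal entry A[2,2] = 2.

2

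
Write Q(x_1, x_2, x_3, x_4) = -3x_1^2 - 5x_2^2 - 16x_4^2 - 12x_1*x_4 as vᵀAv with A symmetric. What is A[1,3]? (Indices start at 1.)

The coefficient of x_1·x_3 in Q is 0. For a symmetric A this equals A[1,3] + A[3,1] = 2·A[1,3].
So A[1,3] = 0/2 = 0.

0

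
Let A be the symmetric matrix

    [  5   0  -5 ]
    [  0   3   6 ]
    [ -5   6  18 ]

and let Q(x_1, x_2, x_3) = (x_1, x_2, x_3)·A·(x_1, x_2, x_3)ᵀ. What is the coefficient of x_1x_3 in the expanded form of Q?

-10

The coefficient of x_1x_3 is A[1,3] + A[3,1] = 2·(-5) = -10.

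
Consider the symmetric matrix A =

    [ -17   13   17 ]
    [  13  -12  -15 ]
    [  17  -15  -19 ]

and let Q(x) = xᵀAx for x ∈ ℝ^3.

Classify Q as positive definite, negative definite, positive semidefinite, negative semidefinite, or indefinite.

Leading principal minors: Δ_1 = -17, Δ_2 = 35, Δ_3 = -2.
The signs alternate starting with Δ_1 < 0, so by Sylvester's criterion Q is negative definite.

negative definite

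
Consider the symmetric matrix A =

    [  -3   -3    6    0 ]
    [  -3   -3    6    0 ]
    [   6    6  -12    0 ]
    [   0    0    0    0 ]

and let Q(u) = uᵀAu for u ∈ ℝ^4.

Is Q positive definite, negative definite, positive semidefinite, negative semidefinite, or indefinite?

Applying the same elementary operations to the rows and columns of A produces a congruent diagonal matrix with entries -3, 0, 0, 0.
Counting signs: 1 negative, 3 zero.
Hence Q is negative semidefinite.

negative semidefinite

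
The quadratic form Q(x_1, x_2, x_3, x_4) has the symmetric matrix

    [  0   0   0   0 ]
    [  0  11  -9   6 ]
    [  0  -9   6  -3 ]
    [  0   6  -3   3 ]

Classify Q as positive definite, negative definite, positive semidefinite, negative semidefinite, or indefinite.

Row-reducing A symmetrically gives the diagonal entries 0, 11, -15/11, 12/5.
Counting signs: 2 positive, 1 negative, 1 zero.
Hence Q is indefinite.

indefinite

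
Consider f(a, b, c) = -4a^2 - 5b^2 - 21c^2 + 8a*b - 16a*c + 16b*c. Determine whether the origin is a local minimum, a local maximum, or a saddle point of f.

local maximum

The Hessian at the origin is H = [[-8, 8, -16], [8, -10, 16], [-16, 16, -42]].
Row-reducing H symmetrically gives the diagonal entries -8, -2, -10.
That gives 3 negative pivots.
H is negative definite, so the origin is a strict local maximum.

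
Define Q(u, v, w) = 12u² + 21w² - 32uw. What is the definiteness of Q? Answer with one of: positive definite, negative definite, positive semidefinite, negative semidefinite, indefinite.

indefinite

Write A = [[12, 0, -16], [0, 0, 0], [-16, 0, 21]].
Applying the same elementary operations to the rows and columns of A produces a congruent diagonal matrix with entries 12, 0, -1/3.
So there are 1 positive, 1 negative, 1 zero pivots.
Hence Q is indefinite.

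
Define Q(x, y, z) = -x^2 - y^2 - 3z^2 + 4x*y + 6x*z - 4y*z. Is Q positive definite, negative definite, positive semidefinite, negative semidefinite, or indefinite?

The associated matrix is A = [[-1, 2, 3], [2, -1, -2], [3, -2, -3]].
An LDLᵀ factorisation of A has diagonal entries -1, 3, 2/3.
That gives 2 positive, 1 negative pivots.
Hence Q is indefinite.

indefinite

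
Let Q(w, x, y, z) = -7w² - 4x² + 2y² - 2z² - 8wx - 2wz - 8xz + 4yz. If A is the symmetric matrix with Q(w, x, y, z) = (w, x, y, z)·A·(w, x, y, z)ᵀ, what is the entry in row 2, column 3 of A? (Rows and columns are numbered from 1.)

0

The coefficient of x·y in Q is 0. For a symmetric A this equals A[2,3] + A[3,2] = 2·A[2,3].
So A[2,3] = 0/2 = 0.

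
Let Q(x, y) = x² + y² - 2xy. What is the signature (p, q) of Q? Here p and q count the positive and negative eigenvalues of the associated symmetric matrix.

The symmetric matrix is A = [[1, -1], [-1, 1]].
Symmetric row and column elimination reduces A to a congruent diagonal form with pivots 1, 0.
Counting signs: 1 positive, 1 zero.

(1, 0)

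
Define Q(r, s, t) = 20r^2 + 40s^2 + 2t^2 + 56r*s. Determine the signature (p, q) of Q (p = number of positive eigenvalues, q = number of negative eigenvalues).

(3, 0)

Write A = [[20, 28, 0], [28, 40, 0], [0, 0, 2]].
Congruent diagonalization of A (simultaneous row and column reduction) yields pivots 20, 4/5, 2.
So there are 3 positive pivots.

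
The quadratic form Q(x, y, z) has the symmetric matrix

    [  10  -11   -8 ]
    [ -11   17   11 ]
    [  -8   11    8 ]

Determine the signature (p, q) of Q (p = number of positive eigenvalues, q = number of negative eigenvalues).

Applying the same elementary operations to the rows and columns of A produces a congruent diagonal matrix with entries 10, 49/10, 30/49.
That gives 3 positive pivots.

(3, 0)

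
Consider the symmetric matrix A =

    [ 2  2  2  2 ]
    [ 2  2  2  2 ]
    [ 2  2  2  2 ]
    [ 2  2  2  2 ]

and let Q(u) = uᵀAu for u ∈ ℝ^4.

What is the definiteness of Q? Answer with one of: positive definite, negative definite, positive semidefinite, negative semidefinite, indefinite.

positive semidefinite

Symmetric row and column elimination reduces A to a congruent diagonal form with pivots 2, 0, 0, 0.
That gives 1 positive, 3 zero pivots.
Hence Q is positive semidefinite.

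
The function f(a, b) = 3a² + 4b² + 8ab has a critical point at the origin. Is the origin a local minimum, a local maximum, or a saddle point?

The Hessian at the origin is H = [[6, 8], [8, 8]].
det H = 6·8 − (8)² = -16 < 0, so H is indefinite.
Therefore the origin is a saddle point.

saddle point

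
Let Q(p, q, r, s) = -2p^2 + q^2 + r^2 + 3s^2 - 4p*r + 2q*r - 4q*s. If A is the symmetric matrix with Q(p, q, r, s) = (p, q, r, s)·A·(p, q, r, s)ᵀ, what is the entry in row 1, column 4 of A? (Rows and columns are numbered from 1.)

0

The coefficient of p·s in Q is 0. For a symmetric A this equals A[1,4] + A[4,1] = 2·A[1,4].
So A[1,4] = 0/2 = 0.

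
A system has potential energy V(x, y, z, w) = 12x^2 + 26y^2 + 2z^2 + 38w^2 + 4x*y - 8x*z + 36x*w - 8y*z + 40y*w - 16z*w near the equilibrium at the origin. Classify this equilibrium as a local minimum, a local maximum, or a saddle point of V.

The Hessian at the origin is H = [[24, 4, -8, 36], [4, 52, -8, 40], [-8, -8, 4, -16], [36, 40, -16, 76]].
Congruent diagonalization of H (simultaneous row and column reduction) yields pivots 24, 154/3, 36/77, -8/9.
So there are 3 positive, 1 negative pivots.
H is indefinite, so the origin is a saddle point.

saddle point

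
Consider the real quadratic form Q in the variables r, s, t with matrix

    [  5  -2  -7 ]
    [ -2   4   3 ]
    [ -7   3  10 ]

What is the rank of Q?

Row-reducing A symmetrically gives the diagonal entries 5, 16/5, 3/16.
That gives 3 positive pivots.
The rank is the number of nonzero pivots: 3.

3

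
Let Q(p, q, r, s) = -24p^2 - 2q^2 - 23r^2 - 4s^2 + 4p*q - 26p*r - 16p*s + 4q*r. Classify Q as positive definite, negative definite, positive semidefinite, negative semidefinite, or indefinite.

negative definite

The associated matrix is A = [[-24, 2, -13, -8], [2, -2, 2, 0], [-13, 2, -23, 0], [-8, 0, 0, -4]].
Row-reducing A symmetrically gives the diagonal entries -24, -11/6, -31/2, -20/341.
So there are 4 negative pivots.
Hence Q is negative definite.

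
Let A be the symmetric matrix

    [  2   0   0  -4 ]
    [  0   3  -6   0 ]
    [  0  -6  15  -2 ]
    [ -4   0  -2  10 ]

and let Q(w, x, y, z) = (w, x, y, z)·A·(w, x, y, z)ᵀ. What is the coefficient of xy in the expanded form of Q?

The coefficient of xy is A[2,3] + A[3,2] = 2·(-6) = -12.

-12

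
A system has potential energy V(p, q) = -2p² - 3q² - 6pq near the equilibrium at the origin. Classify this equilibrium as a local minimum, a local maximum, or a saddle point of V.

The Hessian at the origin is H = [[-4, -6], [-6, -6]].
det H = -4·-6 − (-6)² = -12 < 0, so H is indefinite.
Therefore the origin is a saddle point.

saddle point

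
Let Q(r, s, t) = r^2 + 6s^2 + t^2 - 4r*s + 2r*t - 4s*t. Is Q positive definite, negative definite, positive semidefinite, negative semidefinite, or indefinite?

positive semidefinite

The associated matrix is A = [[1, -2, 1], [-2, 6, -2], [1, -2, 1]].
Symmetric row and column elimination reduces A to a congruent diagonal form with pivots 1, 2, 0.
Counting signs: 2 positive, 1 zero.
Hence Q is positive semidefinite.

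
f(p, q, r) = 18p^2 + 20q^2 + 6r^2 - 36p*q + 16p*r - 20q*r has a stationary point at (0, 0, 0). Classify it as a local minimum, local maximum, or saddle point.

local minimum

The Hessian at the origin is H = [[36, -36, 16], [-36, 40, -20], [16, -20, 12]].
Applying the same elementary operations to the rows and columns of H produces a congruent diagonal matrix with entries 36, 4, 8/9.
So there are 3 positive pivots.
H is positive definite, so the origin is a strict local minimum.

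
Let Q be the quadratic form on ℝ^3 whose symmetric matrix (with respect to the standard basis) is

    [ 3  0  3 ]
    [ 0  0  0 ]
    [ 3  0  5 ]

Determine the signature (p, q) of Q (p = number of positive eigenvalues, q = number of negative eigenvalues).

Symmetric row and column elimination reduces A to a congruent diagonal form with pivots 3, 0, 2.
So there are 2 positive, 1 zero pivots.

(2, 0)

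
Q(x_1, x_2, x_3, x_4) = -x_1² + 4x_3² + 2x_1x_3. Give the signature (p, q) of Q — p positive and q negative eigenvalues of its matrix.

Write A = [[-1, 0, 1, 0], [0, 0, 0, 0], [1, 0, 4, 0], [0, 0, 0, 0]].
Applying the same elementary operations to the rows and columns of A produces a congruent diagonal matrix with entries -1, 0, 5, 0.
So there are 1 positive, 1 negative, 2 zero pivots.

(1, 1)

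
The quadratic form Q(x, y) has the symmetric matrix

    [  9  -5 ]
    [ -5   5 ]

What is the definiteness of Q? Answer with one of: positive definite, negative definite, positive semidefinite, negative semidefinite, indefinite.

Leading principal minors: Δ_1 = 9, Δ_2 = 20.
All leading principal minors are positive, so by Sylvester's criterion Q is positive definite.

positive definite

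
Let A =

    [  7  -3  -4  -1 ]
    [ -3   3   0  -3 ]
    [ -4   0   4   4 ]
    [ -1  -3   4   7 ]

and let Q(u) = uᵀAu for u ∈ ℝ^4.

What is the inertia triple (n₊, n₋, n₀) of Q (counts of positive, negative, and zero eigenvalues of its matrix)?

Congruent diagonalization of A (simultaneous row and column reduction) yields pivots 7, 12/7, 0, 0.
So there are 2 positive, 2 zero pivots.

(2, 0, 2)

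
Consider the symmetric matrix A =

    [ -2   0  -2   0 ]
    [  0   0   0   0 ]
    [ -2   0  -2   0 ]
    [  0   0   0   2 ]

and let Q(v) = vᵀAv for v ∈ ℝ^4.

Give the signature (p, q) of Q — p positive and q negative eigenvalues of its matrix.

Symmetric row and column elimination reduces A to a congruent diagonal form with pivots -2, 0, 0, 2.
So there are 1 positive, 1 negative, 2 zero pivots.

(1, 1)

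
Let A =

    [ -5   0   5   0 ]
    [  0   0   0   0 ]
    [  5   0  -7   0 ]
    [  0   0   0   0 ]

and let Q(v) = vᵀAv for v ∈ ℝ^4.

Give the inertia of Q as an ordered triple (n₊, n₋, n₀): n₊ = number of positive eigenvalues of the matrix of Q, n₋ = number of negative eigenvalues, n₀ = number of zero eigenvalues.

(0, 2, 2)

Applying the same elementary operations to the rows and columns of A produces a congruent diagonal matrix with entries -5, 0, -2, 0.
That gives 2 negative, 2 zero pivots.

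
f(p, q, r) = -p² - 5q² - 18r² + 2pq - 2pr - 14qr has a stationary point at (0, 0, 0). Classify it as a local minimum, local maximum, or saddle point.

The Hessian at the origin is H = [[-2, 2, -2], [2, -10, -14], [-2, -14, -36]].
Row-reducing H symmetrically gives the diagonal entries -2, -8, -2.
That gives 3 negative pivots.
H is negative definite, so the origin is a strict local maximum.

local maximum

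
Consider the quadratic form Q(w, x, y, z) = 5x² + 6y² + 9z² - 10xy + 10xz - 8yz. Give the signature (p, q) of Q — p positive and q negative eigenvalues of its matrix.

The associated matrix is A = [[0, 0, 0, 0], [0, 5, -5, 5], [0, -5, 6, -4], [0, 5, -4, 9]].
Symmetric row and column elimination reduces A to a congruent diagonal form with pivots 0, 5, 1, 3.
Counting signs: 3 positive, 1 zero.

(3, 0)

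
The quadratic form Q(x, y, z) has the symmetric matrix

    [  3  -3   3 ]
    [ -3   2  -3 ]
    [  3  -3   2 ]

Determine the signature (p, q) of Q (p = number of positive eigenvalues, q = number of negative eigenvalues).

(1, 2)

Symmetric row and column elimination reduces A to a congruent diagonal form with pivots 3, -1, -1.
Counting signs: 1 positive, 2 negative.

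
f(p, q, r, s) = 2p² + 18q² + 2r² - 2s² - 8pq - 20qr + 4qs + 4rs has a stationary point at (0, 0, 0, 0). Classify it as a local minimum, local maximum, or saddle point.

saddle point

The Hessian at the origin is H = [[4, -8, 0, 0], [-8, 36, -20, 4], [0, -20, 4, 4], [0, 4, 4, -4]].
An LDLᵀ factorisation of H has diagonal entries 4, 20, -16, -4/5.
So there are 2 positive, 2 negative pivots.
H is indefinite, so the origin is a saddle point.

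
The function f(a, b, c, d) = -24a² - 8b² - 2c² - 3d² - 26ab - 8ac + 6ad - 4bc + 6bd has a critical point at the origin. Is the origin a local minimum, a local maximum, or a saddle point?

The Hessian at the origin is H = [[-48, -26, -8, 6], [-26, -16, -4, 6], [-8, -4, -4, 0], [6, 6, 0, -6]].
Symmetric row and column elimination reduces H to a congruent diagonal form with pivots -48, -23/12, -60/23, -6/5.
So there are 4 negative pivots.
H is negative definite, so the origin is a strict local maximum.

local maximum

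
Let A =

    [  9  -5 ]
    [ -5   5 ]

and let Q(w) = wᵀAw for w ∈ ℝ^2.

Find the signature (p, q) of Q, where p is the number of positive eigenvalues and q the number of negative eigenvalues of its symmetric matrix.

(2, 0)

Applying the same elementary operations to the rows and columns of A produces a congruent diagonal matrix with entries 9, 20/9.
That gives 2 positive pivots.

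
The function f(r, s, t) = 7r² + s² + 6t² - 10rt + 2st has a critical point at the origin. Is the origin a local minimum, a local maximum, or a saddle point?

The Hessian at the origin is H = [[14, 0, -10], [0, 2, 2], [-10, 2, 12]].
Applying the same elementary operations to the rows and columns of H produces a congruent diagonal matrix with entries 14, 2, 20/7.
Counting signs: 3 positive.
H is positive definite, so the origin is a strict local minimum.

local minimum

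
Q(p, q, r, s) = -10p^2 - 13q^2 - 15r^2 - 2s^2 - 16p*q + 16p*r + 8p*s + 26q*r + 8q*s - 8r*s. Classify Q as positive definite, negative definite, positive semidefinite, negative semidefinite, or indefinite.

negative definite

The symmetric matrix of Q is A = [[-10, -8, 8, 4], [-8, -13, 13, 4], [8, 13, -15, -4], [4, 4, -4, -2]].
Leading principal minors: Δ_1 = -10, Δ_2 = 66, Δ_3 = -132, Δ_4 = 40.
The signs alternate starting with Δ_1 < 0, so by Sylvester's criterion Q is negative definite.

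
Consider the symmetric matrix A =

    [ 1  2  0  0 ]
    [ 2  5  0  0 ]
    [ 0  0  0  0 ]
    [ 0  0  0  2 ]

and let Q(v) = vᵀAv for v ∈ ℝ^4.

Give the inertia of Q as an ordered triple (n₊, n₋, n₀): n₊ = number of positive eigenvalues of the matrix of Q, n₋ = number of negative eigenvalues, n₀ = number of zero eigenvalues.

Symmetric row and column elimination reduces A to a congruent diagonal form with pivots 1, 1, 0, 2.
That gives 3 positive, 1 zero pivots.

(3, 0, 1)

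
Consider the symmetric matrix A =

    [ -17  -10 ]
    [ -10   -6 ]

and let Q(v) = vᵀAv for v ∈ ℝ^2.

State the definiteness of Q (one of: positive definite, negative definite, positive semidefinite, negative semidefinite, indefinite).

For the 2×2 matrix [[-17, -10], [-10, -6]]: det = -17·-6 − (-10)² = 2, trace = -23.
det > 0 so both eigenvalues share the sign of the trace; trace = -23 < 0 ⇒ both negative.

negative definite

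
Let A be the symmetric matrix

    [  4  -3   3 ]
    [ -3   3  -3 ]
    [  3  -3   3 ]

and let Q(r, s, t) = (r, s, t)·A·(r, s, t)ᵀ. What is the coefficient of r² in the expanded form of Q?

4

The coefficient of r² is the diagonal entry A[1,1] = 4.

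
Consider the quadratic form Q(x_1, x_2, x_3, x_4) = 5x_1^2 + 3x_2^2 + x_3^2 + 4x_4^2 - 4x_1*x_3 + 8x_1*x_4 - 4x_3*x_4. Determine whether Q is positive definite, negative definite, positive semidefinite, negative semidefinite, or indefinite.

positive semidefinite

The symmetric matrix is A = [[5, 0, -2, 4], [0, 3, 0, 0], [-2, 0, 1, -2], [4, 0, -2, 4]].
Row-reducing A symmetrically gives the diagonal entries 5, 3, 1/5, 0.
That gives 3 positive, 1 zero pivots.
Hence Q is positive semidefinite.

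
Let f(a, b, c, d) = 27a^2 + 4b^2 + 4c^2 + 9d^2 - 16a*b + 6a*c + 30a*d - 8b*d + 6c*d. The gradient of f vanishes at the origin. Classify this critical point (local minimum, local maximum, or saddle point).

The Hessian at the origin is H = [[54, -16, 6, 30], [-16, 8, 0, -8], [6, 0, 8, 6], [30, -8, 6, 18]].
Row-reducing H symmetrically gives the diagonal entries 54, 88/27, 70/11, 12/35.
So there are 4 positive pivots.
H is positive definite, so the origin is a strict local minimum.

local minimum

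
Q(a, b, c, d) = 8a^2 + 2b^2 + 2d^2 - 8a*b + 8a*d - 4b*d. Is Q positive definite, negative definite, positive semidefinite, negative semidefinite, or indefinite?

The symmetric matrix is A = [[8, -4, 0, 4], [-4, 2, 0, -2], [0, 0, 0, 0], [4, -2, 0, 2]].
Applying the same elementary operations to the rows and columns of A produces a congruent diagonal matrix with entries 8, 0, 0, 0.
So there are 1 positive, 3 zero pivots.
Hence Q is positive semidefinite.

positive semidefinite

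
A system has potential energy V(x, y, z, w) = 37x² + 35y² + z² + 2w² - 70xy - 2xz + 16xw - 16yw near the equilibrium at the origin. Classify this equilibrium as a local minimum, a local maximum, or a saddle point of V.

The Hessian at the origin is H = [[74, -70, -2, 16], [-70, 70, 0, -16], [-2, 0, 2, 0], [16, -16, 0, 4]].
Row-reducing H symmetrically gives the diagonal entries 74, 140/37, 1, 12/35.
So there are 4 positive pivots.
H is positive definite, so the origin is a strict local minimum.

local minimum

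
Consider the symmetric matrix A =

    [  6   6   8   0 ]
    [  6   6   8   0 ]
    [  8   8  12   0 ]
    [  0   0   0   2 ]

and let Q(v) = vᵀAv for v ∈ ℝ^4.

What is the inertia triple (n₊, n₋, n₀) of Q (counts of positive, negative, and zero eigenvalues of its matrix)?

(3, 0, 1)

Row-reducing A symmetrically gives the diagonal entries 6, 0, 4/3, 2.
That gives 3 positive, 1 zero pivots.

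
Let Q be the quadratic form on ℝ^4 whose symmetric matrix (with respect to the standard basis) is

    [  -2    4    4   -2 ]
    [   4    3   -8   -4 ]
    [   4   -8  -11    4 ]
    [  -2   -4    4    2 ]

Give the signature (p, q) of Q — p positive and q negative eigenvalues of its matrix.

Applying the same elementary operations to the rows and columns of A produces a congruent diagonal matrix with entries -2, 11, -3, -20/11.
Counting signs: 1 positive, 3 negative.

(1, 3)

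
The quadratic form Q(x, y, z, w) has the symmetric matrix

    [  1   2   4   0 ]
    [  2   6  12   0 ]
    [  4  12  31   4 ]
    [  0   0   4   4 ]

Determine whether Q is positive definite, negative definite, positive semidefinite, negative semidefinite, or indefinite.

positive definite

Congruent diagonalization of A (simultaneous row and column reduction) yields pivots 1, 2, 7, 12/7.
Counting signs: 4 positive.
Hence Q is positive definite.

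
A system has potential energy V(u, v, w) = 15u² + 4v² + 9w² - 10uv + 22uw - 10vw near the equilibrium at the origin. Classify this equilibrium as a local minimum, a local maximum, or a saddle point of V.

local minimum

The Hessian at the origin is H = [[30, -10, 22], [-10, 8, -10], [22, -10, 18]].
An LDLᵀ factorisation of H has diagonal entries 30, 14/3, 12/35.
Counting signs: 3 positive.
H is positive definite, so the origin is a strict local minimum.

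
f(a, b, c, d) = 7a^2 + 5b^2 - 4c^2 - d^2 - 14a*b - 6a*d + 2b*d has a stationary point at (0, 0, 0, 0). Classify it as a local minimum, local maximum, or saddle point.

The Hessian at the origin is H = [[14, -14, 0, -6], [-14, 10, 0, 2], [0, 0, -8, 0], [-6, 2, 0, -2]].
Applying the same elementary operations to the rows and columns of H produces a congruent diagonal matrix with entries 14, -4, -8, -4/7.
That gives 1 positive, 3 negative pivots.
H is indefinite, so the origin is a saddle point.

saddle point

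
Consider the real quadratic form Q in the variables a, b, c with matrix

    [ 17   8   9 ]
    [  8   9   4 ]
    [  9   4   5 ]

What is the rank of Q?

An LDLᵀ factorisation of A has diagonal entries 17, 89/17, 20/89.
So there are 3 positive pivots.
The rank is the number of nonzero pivots: 3.

3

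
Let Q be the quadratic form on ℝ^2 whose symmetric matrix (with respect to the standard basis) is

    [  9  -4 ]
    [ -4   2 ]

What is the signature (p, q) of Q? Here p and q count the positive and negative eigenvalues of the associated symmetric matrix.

Applying the same elementary operations to the rows and columns of A produces a congruent diagonal matrix with entries 9, 2/9.
Counting signs: 2 positive.

(2, 0)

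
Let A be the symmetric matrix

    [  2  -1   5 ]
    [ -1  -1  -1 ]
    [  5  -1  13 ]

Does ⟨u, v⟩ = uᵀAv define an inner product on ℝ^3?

Congruent diagonalization of A (simultaneous row and column reduction) yields pivots 2, -3/2, 2.
That gives 2 positive, 1 negative pivots.
Hence Q is indefinite.
⟨·,·⟩ is an inner product exactly when A is positive definite.

no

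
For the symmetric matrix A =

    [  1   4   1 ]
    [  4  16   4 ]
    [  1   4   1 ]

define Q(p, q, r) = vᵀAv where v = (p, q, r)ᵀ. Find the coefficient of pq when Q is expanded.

The coefficient of pq is A[1,2] + A[2,1] = 2·4 = 8.

8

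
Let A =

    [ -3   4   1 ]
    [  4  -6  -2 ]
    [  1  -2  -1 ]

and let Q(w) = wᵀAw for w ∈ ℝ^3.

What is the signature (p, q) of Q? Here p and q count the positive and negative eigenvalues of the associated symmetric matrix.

Applying the same elementary operations to the rows and columns of A produces a congruent diagonal matrix with entries -3, -2/3, 0.
That gives 2 negative, 1 zero pivots.

(0, 2)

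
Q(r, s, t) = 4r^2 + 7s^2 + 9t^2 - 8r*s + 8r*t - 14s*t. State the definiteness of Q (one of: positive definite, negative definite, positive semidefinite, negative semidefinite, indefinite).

The symmetric matrix of Q is A = [[4, -4, 4], [-4, 7, -7], [4, -7, 9]].
Leading principal minors: Δ_1 = 4, Δ_2 = 12, Δ_3 = 24.
All leading principal minors are positive, so by Sylvester's criterion Q is positive definite.

positive definite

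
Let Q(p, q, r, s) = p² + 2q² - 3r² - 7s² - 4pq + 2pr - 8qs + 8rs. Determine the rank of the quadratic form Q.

The symmetric matrix is A = [[1, -2, 1, 0], [-2, 2, 0, -4], [1, 0, -3, 4], [0, -4, 4, -7]].
Congruent diagonalization of A (simultaneous row and column reduction) yields pivots 1, -2, -2, 1.
Counting signs: 2 positive, 2 negative.
The rank is the number of nonzero pivots: 4.

4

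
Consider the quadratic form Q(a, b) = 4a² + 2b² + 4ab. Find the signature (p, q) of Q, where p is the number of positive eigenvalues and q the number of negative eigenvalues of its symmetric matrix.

The associated matrix is A = [[4, 2], [2, 2]].
Applying the same elementary operations to the rows and columns of A produces a congruent diagonal matrix with entries 4, 1.
So there are 2 positive pivots.

(2, 0)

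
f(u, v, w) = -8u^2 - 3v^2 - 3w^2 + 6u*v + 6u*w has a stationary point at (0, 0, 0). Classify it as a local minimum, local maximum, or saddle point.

local maximum

The Hessian at the origin is H = [[-16, 6, 6], [6, -6, 0], [6, 0, -6]].
An LDLᵀ factorisation of H has diagonal entries -16, -15/4, -12/5.
Counting signs: 3 negative.
H is negative definite, so the origin is a strict local maximum.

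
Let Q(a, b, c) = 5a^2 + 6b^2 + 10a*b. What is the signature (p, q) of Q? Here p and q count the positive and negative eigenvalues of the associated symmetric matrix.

Write A = [[5, 5, 0], [5, 6, 0], [0, 0, 0]].
Congruent diagonalization of A (simultaneous row and column reduction) yields pivots 5, 1, 0.
Counting signs: 2 positive, 1 zero.

(2, 0)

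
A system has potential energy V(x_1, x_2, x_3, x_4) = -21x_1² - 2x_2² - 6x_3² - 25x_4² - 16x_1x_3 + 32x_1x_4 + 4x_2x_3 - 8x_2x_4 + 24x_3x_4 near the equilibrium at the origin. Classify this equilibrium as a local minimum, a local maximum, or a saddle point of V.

local maximum

The Hessian at the origin is H = [[-42, 0, -16, 32], [0, -4, 4, -8], [-16, 4, -12, 24], [32, -8, 24, -50]].
Row-reducing H symmetrically gives the diagonal entries -42, -4, -40/21, -2.
That gives 4 negative pivots.
H is negative definite, so the origin is a strict local maximum.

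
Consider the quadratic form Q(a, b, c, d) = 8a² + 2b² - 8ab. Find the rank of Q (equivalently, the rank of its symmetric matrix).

The associated matrix is A = [[8, -4, 0, 0], [-4, 2, 0, 0], [0, 0, 0, 0], [0, 0, 0, 0]].
Applying the same elementary operations to the rows and columns of A produces a congruent diagonal matrix with entries 8, 0, 0, 0.
That gives 1 positive, 3 zero pivots.
The rank is the number of nonzero pivots: 1.

1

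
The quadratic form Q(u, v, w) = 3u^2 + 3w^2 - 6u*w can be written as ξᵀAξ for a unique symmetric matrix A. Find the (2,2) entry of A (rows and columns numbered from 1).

The coefficient of v^2 in Q is 0, and that is exactly A[2,2].

0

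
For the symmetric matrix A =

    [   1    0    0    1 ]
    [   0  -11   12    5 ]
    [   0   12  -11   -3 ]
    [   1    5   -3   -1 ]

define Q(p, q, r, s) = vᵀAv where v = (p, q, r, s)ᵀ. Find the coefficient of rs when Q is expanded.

-6

The coefficient of rs is A[3,4] + A[4,3] = 2·(-3) = -6.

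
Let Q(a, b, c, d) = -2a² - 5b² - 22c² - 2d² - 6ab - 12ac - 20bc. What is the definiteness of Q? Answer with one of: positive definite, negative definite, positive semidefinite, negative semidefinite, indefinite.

The symmetric matrix of Q is A = [[-2, -3, -6, 0], [-3, -5, -10, 0], [-6, -10, -22, 0], [0, 0, 0, -2]].
Leading principal minors: Δ_1 = -2, Δ_2 = 1, Δ_3 = -2, Δ_4 = 4.
The signs alternate starting with Δ_1 < 0, so by Sylvester's criterion Q is negative definite.

negative definite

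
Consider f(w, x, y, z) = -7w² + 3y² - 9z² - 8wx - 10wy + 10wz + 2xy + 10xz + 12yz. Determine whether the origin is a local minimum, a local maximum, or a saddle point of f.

The Hessian at the origin is H = [[-14, -8, -10, 10], [-8, 0, 2, 10], [-10, 2, 6, 12], [10, 10, 12, -18]].
Row-reducing H symmetrically gives the diagonal entries -14, 32/7, 1/8, -60.
Counting signs: 2 positive, 2 negative.
H is indefinite, so the origin is a saddle point.

saddle point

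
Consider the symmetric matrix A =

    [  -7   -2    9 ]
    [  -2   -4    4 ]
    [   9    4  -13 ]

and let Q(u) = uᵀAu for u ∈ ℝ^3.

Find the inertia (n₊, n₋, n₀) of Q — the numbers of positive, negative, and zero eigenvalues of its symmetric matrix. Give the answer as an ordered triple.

(0, 3, 0)

Congruent diagonalization of A (simultaneous row and column reduction) yields pivots -7, -24/7, -5/6.
Counting signs: 3 negative.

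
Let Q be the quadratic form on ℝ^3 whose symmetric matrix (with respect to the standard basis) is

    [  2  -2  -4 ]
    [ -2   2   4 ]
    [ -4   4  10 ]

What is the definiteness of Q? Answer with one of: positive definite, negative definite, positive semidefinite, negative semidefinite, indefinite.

positive semidefinite

Row-reducing A symmetrically gives the diagonal entries 2, 0, 2.
So there are 2 positive, 1 zero pivots.
Hence Q is positive semidefinite.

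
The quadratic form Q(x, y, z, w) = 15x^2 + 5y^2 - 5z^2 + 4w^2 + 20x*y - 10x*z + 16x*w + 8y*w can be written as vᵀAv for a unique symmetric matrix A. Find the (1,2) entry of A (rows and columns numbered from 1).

10

The coefficient of x·y in Q is 20. For a symmetric A this equals A[1,2] + A[2,1] = 2·A[1,2].
So A[1,2] = 20/2 = 10.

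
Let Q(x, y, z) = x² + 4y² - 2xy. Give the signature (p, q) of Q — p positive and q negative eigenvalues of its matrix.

The symmetric matrix is A = [[1, -1, 0], [-1, 4, 0], [0, 0, 0]].
Congruent diagonalization of A (simultaneous row and column reduction) yields pivots 1, 3, 0.
So there are 2 positive, 1 zero pivots.

(2, 0)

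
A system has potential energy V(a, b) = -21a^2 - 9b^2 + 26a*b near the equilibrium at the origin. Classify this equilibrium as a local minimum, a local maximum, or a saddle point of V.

The Hessian at the origin is H = [[-42, 26], [26, -18]].
det H = -42·-18 − (26)² = 80 > 0 and H[1,1] = -42 < 0, so H is negative definite.
Therefore the origin is a local maximum.

local maximum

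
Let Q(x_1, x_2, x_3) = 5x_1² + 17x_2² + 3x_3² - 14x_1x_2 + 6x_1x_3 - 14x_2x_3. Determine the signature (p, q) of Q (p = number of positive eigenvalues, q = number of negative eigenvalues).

The associated matrix is A = [[5, -7, 3], [-7, 17, -7], [3, -7, 3]].
Symmetric row and column elimination reduces A to a congruent diagonal form with pivots 5, 36/5, 1/9.
That gives 3 positive pivots.

(3, 0)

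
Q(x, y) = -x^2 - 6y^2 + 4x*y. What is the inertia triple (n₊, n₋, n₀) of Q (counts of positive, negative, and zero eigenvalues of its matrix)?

The symmetric matrix is A = [[-1, 2], [2, -6]].
Applying the same elementary operations to the rows and columns of A produces a congruent diagonal matrix with entries -1, -2.
Counting signs: 2 negative.

(0, 2, 0)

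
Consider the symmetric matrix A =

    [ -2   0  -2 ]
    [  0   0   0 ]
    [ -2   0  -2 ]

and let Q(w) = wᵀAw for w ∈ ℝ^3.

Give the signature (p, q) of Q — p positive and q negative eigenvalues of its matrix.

(0, 1)

Applying the same elementary operations to the rows and columns of A produces a congruent diagonal matrix with entries -2, 0, 0.
That gives 1 negative, 2 zero pivots.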